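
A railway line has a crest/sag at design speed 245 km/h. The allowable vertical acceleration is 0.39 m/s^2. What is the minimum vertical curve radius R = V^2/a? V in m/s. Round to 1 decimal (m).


Convert speed: V = 245 / 3.6 = 68.0556 m/s
V^2 = 4631.5586 m^2/s^2
R_v = 4631.5586 / 0.39
R_v = 11875.8 m

11875.8


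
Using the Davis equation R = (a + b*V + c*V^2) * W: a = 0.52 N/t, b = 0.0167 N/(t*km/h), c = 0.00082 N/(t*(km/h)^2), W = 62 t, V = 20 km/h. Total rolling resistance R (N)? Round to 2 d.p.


b*V = 0.0167 * 20 = 0.334
c*V^2 = 0.00082 * 400 = 0.328
R_per_t = 0.52 + 0.334 + 0.328 = 1.182 N/t
R_total = 1.182 * 62 = 73.28 N

73.28


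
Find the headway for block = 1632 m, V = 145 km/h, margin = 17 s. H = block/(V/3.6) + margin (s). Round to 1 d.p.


V = 145 / 3.6 = 40.2778 m/s
Block traversal time = 1632 / 40.2778 = 40.5186 s
Headway = 40.5186 + 17
Headway = 57.5 s

57.5


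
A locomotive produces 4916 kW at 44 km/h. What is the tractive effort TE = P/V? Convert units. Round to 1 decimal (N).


Convert: P = 4916 kW = 4916000 W
V = 44 / 3.6 = 12.2222 m/s
TE = 4916000 / 12.2222
TE = 402218.2 N

402218.2


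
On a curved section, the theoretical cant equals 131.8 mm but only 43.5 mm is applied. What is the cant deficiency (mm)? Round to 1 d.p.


Cant deficiency = equilibrium cant - actual cant
CD = 131.8 - 43.5
CD = 88.3 mm

88.3


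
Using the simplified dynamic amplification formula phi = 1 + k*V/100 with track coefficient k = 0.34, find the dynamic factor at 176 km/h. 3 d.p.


phi = 1 + k * V / 100
phi = 1 + 0.34 * 176 / 100
phi = 1 + 0.5984
phi = 1.598

1.598


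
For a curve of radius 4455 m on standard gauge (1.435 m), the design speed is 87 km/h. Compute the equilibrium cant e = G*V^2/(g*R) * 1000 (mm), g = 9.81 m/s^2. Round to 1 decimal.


Convert speed: V = 87 / 3.6 = 24.1667 m/s
Apply formula: e = 1.435 * 24.1667^2 / (9.81 * 4455)
e = 1.435 * 584.0278 / 43703.55
e = 0.019176 m = 19.2 mm

19.2


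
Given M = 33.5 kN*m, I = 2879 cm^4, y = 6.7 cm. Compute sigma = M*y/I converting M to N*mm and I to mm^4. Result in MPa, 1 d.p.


Convert units:
M = 33.5 kN*m = 33500000 N*mm
y = 6.7 cm = 67 mm
I = 2879 cm^4 = 28790000 mm^4
sigma = 33500000 * 67 / 28790000
sigma = 78.0 MPa

78.0


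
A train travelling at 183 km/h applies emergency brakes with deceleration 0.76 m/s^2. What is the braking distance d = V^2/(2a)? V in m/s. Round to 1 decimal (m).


Convert speed: V = 183 / 3.6 = 50.8333 m/s
V^2 = 2584.0278
d = 2584.0278 / (2 * 0.76)
d = 2584.0278 / 1.52
d = 1700.0 m

1700.0


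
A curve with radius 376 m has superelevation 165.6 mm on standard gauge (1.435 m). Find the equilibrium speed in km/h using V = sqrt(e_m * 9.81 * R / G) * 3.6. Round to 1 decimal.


Convert cant: e = 165.6 mm = 0.1656 m
V_ms = sqrt(0.1656 * 9.81 * 376 / 1.435)
V_ms = sqrt(425.662394) = 20.6316 m/s
V = 20.6316 * 3.6 = 74.3 km/h

74.3


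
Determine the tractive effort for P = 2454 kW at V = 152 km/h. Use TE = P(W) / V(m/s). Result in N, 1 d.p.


Convert: P = 2454 kW = 2454000 W
V = 152 / 3.6 = 42.2222 m/s
TE = 2454000 / 42.2222
TE = 58121.1 N

58121.1


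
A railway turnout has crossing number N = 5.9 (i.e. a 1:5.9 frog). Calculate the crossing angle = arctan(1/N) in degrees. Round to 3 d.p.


1/N = 1/5.9 = 0.169492
angle = arctan(0.169492) = 0.167896 rad
angle = 0.167896 * 180/pi = 9.620 degrees

9.620


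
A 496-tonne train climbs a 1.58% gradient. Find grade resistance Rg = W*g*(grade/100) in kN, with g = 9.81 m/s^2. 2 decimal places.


Rg = W * 9.81 * grade / 100
Rg = 496 * 9.81 * 1.58 / 100
Rg = 4865.76 * 0.0158
Rg = 76.88 kN

76.88


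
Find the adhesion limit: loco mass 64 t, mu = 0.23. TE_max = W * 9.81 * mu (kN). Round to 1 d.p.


TE_max = W * g * mu
TE_max = 64 * 9.81 * 0.23
TE_max = 627.84 * 0.23
TE_max = 144.4 kN

144.4


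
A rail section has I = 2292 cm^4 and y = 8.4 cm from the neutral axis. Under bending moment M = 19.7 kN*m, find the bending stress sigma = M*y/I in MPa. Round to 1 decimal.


Convert units:
M = 19.7 kN*m = 19700000 N*mm
y = 8.4 cm = 84 mm
I = 2292 cm^4 = 22920000 mm^4
sigma = 19700000 * 84 / 22920000
sigma = 72.2 MPa

72.2


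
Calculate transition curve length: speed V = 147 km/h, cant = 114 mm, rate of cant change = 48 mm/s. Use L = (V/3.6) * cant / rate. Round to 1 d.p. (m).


Convert speed: V = 147 / 3.6 = 40.8333 m/s
L = 40.8333 * 114 / 48
L = 4655.0 / 48
L = 97.0 m

97.0


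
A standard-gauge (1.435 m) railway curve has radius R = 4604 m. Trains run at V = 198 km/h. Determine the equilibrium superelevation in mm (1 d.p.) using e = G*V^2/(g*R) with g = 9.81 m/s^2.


Convert speed: V = 198 / 3.6 = 55.0 m/s
Apply formula: e = 1.435 * 55.0^2 / (9.81 * 4604)
e = 1.435 * 3025.0 / 45165.24
e = 0.096111 m = 96.1 mm

96.1


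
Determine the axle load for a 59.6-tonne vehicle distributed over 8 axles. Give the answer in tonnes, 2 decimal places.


Load per axle = total weight / number of axles
Load = 59.6 / 8
Load = 7.45 tonnes

7.45


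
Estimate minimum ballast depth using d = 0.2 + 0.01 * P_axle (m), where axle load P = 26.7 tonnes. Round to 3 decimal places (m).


d = 0.2 + 0.01 * 26.7
d = 0.2 + 0.267
d = 0.467 m

0.467


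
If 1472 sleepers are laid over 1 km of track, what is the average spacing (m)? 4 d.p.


Spacing = 1000 m / number of sleepers
Spacing = 1000 / 1472
Spacing = 0.6793 m

0.6793


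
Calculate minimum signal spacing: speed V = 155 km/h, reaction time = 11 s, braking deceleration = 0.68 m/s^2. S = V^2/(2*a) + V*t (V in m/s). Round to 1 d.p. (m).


V = 155 / 3.6 = 43.0556 m/s
Braking distance = 43.0556^2 / (2*0.68) = 1363.0742 m
Sighting distance = 43.0556 * 11 = 473.6111 m
S = 1363.0742 + 473.6111 = 1836.7 m

1836.7


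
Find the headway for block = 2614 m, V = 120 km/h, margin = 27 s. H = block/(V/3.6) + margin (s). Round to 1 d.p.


V = 120 / 3.6 = 33.3333 m/s
Block traversal time = 2614 / 33.3333 = 78.42 s
Headway = 78.42 + 27
Headway = 105.4 s

105.4


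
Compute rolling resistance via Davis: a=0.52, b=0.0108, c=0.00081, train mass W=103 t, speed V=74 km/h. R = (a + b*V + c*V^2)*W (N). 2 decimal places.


b*V = 0.0108 * 74 = 0.7992
c*V^2 = 0.00081 * 5476 = 4.43556
R_per_t = 0.52 + 0.7992 + 4.43556 = 5.75476 N/t
R_total = 5.75476 * 103 = 592.74 N

592.74


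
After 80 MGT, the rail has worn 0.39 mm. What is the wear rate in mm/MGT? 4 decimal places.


Wear rate = total wear / cumulative tonnage
Rate = 0.39 / 80
Rate = 0.0049 mm/MGT

0.0049


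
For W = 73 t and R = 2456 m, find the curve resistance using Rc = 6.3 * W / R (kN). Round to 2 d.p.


Rc = 6.3 * W / R
Rc = 6.3 * 73 / 2456
Rc = 459.9 / 2456
Rc = 0.19 kN

0.19


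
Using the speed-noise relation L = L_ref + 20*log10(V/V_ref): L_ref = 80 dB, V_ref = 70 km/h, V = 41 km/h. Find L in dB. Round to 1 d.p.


V/V_ref = 41 / 70 = 0.585714
log10(0.585714) = -0.232314
20 * -0.232314 = -4.6463
L = 80 + -4.6463 = 75.4 dB

75.4


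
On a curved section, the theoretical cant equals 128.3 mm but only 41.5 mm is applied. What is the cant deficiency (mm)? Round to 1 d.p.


Cant deficiency = equilibrium cant - actual cant
CD = 128.3 - 41.5
CD = 86.8 mm

86.8


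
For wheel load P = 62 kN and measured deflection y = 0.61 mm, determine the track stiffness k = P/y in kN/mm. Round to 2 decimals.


Track stiffness k = P / y
k = 62 / 0.61
k = 101.64 kN/mm

101.64


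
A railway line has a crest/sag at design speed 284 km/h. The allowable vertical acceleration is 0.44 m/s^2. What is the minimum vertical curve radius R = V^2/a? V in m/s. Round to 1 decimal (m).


Convert speed: V = 284 / 3.6 = 78.8889 m/s
V^2 = 6223.4568 m^2/s^2
R_v = 6223.4568 / 0.44
R_v = 14144.2 m

14144.2


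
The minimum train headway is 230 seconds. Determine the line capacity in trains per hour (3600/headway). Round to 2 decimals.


Capacity = 3600 / headway
Capacity = 3600 / 230
Capacity = 15.65 trains/hour

15.65


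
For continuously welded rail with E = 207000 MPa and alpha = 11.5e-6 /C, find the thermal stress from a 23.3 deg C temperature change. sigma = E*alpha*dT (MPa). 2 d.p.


sigma = E * alpha * dT
sigma = 207000 * 11.5e-6 * 23.3
sigma = 2.3805 * 23.3
sigma = 55.47 MPa

55.47


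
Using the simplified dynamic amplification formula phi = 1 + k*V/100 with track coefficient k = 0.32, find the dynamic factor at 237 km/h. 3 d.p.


phi = 1 + k * V / 100
phi = 1 + 0.32 * 237 / 100
phi = 1 + 0.7584
phi = 1.758

1.758


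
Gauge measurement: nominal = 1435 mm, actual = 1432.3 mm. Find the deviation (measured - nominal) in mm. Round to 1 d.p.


Deviation = measured - nominal
Deviation = 1432.3 - 1435
Deviation = -2.7 mm

-2.7


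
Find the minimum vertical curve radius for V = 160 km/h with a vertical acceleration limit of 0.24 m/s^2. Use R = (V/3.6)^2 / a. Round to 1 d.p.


Convert speed: V = 160 / 3.6 = 44.4444 m/s
V^2 = 1975.3086 m^2/s^2
R_v = 1975.3086 / 0.24
R_v = 8230.5 m

8230.5


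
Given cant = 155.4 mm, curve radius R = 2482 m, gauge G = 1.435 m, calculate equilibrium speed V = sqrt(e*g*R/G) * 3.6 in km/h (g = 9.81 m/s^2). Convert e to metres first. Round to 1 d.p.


Convert cant: e = 155.4 mm = 0.1554 m
V_ms = sqrt(0.1554 * 9.81 * 2482 / 1.435)
V_ms = sqrt(2636.755727) = 51.3493 m/s
V = 51.3493 * 3.6 = 184.9 km/h

184.9


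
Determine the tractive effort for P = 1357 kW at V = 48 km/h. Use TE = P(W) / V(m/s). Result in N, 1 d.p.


Convert: P = 1357 kW = 1357000 W
V = 48 / 3.6 = 13.3333 m/s
TE = 1357000 / 13.3333
TE = 101775.0 N

101775.0


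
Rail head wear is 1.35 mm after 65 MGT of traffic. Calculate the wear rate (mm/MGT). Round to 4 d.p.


Wear rate = total wear / cumulative tonnage
Rate = 1.35 / 65
Rate = 0.0208 mm/MGT

0.0208


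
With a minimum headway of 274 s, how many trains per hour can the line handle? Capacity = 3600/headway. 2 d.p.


Capacity = 3600 / headway
Capacity = 3600 / 274
Capacity = 13.14 trains/hour

13.14


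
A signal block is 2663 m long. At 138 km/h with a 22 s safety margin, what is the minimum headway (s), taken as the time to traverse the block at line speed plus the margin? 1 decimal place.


V = 138 / 3.6 = 38.3333 m/s
Block traversal time = 2663 / 38.3333 = 69.4696 s
Headway = 69.4696 + 22
Headway = 91.5 s

91.5


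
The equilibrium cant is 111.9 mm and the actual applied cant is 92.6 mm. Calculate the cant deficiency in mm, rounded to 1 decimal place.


Cant deficiency = equilibrium cant - actual cant
CD = 111.9 - 92.6
CD = 19.3 mm

19.3


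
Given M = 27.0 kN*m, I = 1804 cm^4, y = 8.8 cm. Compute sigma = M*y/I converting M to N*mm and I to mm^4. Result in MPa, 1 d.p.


Convert units:
M = 27.0 kN*m = 27000000 N*mm
y = 8.8 cm = 88 mm
I = 1804 cm^4 = 18040000 mm^4
sigma = 27000000 * 88 / 18040000
sigma = 131.7 MPa

131.7


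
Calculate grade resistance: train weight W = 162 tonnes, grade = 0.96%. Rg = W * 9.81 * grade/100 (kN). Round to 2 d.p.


Rg = W * 9.81 * grade / 100
Rg = 162 * 9.81 * 0.96 / 100
Rg = 1589.22 * 0.0096
Rg = 15.26 kN

15.26


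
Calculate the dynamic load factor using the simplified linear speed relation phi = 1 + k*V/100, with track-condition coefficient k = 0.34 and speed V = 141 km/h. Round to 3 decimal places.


phi = 1 + k * V / 100
phi = 1 + 0.34 * 141 / 100
phi = 1 + 0.4794
phi = 1.479

1.479


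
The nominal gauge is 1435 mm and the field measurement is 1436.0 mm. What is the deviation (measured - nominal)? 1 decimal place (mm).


Deviation = measured - nominal
Deviation = 1436.0 - 1435
Deviation = 1.0 mm

1.0


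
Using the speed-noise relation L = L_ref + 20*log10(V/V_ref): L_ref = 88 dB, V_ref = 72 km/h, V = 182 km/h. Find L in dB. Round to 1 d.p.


V/V_ref = 182 / 72 = 2.527778
log10(2.527778) = 0.402739
20 * 0.402739 = 8.0548
L = 88 + 8.0548 = 96.1 dB

96.1


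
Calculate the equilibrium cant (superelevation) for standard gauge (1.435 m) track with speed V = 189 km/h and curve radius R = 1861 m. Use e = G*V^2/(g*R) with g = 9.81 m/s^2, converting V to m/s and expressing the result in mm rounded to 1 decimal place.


Convert speed: V = 189 / 3.6 = 52.5 m/s
Apply formula: e = 1.435 * 52.5^2 / (9.81 * 1861)
e = 1.435 * 2756.25 / 18256.41
e = 0.216648 m = 216.6 mm

216.6


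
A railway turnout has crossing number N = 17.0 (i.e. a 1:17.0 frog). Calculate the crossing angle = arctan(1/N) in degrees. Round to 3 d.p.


1/N = 1/17.0 = 0.058824
angle = arctan(0.058824) = 0.058756 rad
angle = 0.058756 * 180/pi = 3.366 degrees

3.366


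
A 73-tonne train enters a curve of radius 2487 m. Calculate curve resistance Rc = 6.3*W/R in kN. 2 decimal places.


Rc = 6.3 * W / R
Rc = 6.3 * 73 / 2487
Rc = 459.9 / 2487
Rc = 0.18 kN

0.18


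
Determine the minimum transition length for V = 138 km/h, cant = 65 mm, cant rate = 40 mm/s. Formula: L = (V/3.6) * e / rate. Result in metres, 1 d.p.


Convert speed: V = 138 / 3.6 = 38.3333 m/s
L = 38.3333 * 65 / 40
L = 2491.6667 / 40
L = 62.3 m

62.3


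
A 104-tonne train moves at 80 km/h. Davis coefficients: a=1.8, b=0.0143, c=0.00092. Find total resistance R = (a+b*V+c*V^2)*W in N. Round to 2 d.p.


b*V = 0.0143 * 80 = 1.144
c*V^2 = 0.00092 * 6400 = 5.888
R_per_t = 1.8 + 1.144 + 5.888 = 8.832 N/t
R_total = 8.832 * 104 = 918.53 N

918.53


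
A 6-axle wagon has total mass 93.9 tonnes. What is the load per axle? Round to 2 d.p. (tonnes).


Load per axle = total weight / number of axles
Load = 93.9 / 6
Load = 15.65 tonnes

15.65


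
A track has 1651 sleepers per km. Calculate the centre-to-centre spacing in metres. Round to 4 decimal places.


Spacing = 1000 m / number of sleepers
Spacing = 1000 / 1651
Spacing = 0.6057 m

0.6057


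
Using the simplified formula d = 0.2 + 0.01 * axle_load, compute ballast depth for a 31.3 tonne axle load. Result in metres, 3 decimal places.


d = 0.2 + 0.01 * 31.3
d = 0.2 + 0.313
d = 0.513 m

0.513


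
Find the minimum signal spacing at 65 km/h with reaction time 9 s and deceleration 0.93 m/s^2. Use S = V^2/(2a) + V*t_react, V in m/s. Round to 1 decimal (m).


V = 65 / 3.6 = 18.0556 m/s
Braking distance = 18.0556^2 / (2*0.93) = 175.2705 m
Sighting distance = 18.0556 * 9 = 162.5 m
S = 175.2705 + 162.5 = 337.8 m

337.8


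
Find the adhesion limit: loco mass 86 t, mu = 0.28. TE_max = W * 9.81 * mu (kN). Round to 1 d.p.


TE_max = W * g * mu
TE_max = 86 * 9.81 * 0.28
TE_max = 843.66 * 0.28
TE_max = 236.2 kN

236.2


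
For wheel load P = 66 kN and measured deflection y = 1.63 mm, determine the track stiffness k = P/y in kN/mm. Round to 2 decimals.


Track stiffness k = P / y
k = 66 / 1.63
k = 40.49 kN/mm

40.49


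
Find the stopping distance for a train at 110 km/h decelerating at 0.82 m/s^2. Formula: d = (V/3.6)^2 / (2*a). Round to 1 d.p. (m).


Convert speed: V = 110 / 3.6 = 30.5556 m/s
V^2 = 933.642
d = 933.642 / (2 * 0.82)
d = 933.642 / 1.64
d = 569.3 m

569.3


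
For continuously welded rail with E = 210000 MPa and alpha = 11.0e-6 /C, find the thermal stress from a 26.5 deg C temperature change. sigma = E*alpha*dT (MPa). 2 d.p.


sigma = E * alpha * dT
sigma = 210000 * 11.0e-6 * 26.5
sigma = 2.31 * 26.5
sigma = 61.22 MPa

61.22


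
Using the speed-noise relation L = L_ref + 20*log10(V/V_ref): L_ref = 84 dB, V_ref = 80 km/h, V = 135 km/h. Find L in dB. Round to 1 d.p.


V/V_ref = 135 / 80 = 1.6875
log10(1.6875) = 0.227244
20 * 0.227244 = 4.5449
L = 84 + 4.5449 = 88.5 dB

88.5


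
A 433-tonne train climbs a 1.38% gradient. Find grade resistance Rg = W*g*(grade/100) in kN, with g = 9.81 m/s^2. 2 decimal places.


Rg = W * 9.81 * grade / 100
Rg = 433 * 9.81 * 1.38 / 100
Rg = 4247.73 * 0.0138
Rg = 58.62 kN

58.62


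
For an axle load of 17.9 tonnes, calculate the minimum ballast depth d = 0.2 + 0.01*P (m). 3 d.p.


d = 0.2 + 0.01 * 17.9
d = 0.2 + 0.179
d = 0.379 m

0.379


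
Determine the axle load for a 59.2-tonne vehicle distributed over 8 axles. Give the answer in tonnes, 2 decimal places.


Load per axle = total weight / number of axles
Load = 59.2 / 8
Load = 7.40 tonnes

7.40


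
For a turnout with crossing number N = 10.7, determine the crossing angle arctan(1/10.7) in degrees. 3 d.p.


1/N = 1/10.7 = 0.093458
angle = arctan(0.093458) = 0.093187 rad
angle = 0.093187 * 180/pi = 5.339 degrees

5.339


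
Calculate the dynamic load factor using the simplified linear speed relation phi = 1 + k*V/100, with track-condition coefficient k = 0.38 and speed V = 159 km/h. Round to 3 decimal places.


phi = 1 + k * V / 100
phi = 1 + 0.38 * 159 / 100
phi = 1 + 0.6042
phi = 1.604

1.604


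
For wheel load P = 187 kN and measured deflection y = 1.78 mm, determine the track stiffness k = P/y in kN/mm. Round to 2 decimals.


Track stiffness k = P / y
k = 187 / 1.78
k = 105.06 kN/mm

105.06


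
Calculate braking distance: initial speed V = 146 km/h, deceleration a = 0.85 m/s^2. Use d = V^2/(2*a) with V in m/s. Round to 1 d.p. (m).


Convert speed: V = 146 / 3.6 = 40.5556 m/s
V^2 = 1644.7531
d = 1644.7531 / (2 * 0.85)
d = 1644.7531 / 1.7
d = 967.5 m

967.5


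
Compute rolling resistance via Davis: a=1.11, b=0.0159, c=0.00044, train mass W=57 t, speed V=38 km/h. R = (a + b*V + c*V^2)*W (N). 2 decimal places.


b*V = 0.0159 * 38 = 0.6042
c*V^2 = 0.00044 * 1444 = 0.63536
R_per_t = 1.11 + 0.6042 + 0.63536 = 2.34956 N/t
R_total = 2.34956 * 57 = 133.92 N

133.92


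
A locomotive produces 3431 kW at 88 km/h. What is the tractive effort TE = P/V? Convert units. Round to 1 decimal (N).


Convert: P = 3431 kW = 3431000 W
V = 88 / 3.6 = 24.4444 m/s
TE = 3431000 / 24.4444
TE = 140359.1 N

140359.1


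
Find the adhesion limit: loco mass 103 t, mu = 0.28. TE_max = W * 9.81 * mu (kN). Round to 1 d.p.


TE_max = W * g * mu
TE_max = 103 * 9.81 * 0.28
TE_max = 1010.43 * 0.28
TE_max = 282.9 kN

282.9


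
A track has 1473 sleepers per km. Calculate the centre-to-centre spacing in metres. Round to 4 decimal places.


Spacing = 1000 m / number of sleepers
Spacing = 1000 / 1473
Spacing = 0.6789 m

0.6789


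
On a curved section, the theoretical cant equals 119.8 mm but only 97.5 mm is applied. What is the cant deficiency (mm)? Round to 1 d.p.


Cant deficiency = equilibrium cant - actual cant
CD = 119.8 - 97.5
CD = 22.3 mm

22.3


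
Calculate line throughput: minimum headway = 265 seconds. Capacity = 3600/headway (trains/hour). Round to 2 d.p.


Capacity = 3600 / headway
Capacity = 3600 / 265
Capacity = 13.58 trains/hour

13.58


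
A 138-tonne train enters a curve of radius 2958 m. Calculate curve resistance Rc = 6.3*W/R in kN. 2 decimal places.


Rc = 6.3 * W / R
Rc = 6.3 * 138 / 2958
Rc = 869.4 / 2958
Rc = 0.29 kN

0.29


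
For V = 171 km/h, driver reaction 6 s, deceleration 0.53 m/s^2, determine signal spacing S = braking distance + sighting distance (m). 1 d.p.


V = 171 / 3.6 = 47.5 m/s
Braking distance = 47.5^2 / (2*0.53) = 2128.5377 m
Sighting distance = 47.5 * 6 = 285.0 m
S = 2128.5377 + 285.0 = 2413.5 m

2413.5


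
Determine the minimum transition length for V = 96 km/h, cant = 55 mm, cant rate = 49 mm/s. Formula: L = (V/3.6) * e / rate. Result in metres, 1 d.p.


Convert speed: V = 96 / 3.6 = 26.6667 m/s
L = 26.6667 * 55 / 49
L = 1466.6667 / 49
L = 29.9 m

29.9


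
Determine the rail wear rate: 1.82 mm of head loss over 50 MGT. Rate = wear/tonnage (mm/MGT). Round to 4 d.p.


Wear rate = total wear / cumulative tonnage
Rate = 1.82 / 50
Rate = 0.0364 mm/MGT

0.0364


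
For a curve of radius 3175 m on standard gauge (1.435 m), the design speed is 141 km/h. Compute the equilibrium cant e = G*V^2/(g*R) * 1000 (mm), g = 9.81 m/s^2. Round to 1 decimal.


Convert speed: V = 141 / 3.6 = 39.1667 m/s
Apply formula: e = 1.435 * 39.1667^2 / (9.81 * 3175)
e = 1.435 * 1534.0278 / 31146.75
e = 0.070676 m = 70.7 mm

70.7


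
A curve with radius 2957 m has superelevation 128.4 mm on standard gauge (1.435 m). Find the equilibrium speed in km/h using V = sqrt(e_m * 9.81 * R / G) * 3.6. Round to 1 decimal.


Convert cant: e = 128.4 mm = 0.1284 m
V_ms = sqrt(0.1284 * 9.81 * 2957 / 1.435)
V_ms = sqrt(2595.574236) = 50.9468 m/s
V = 50.9468 * 3.6 = 183.4 km/h

183.4


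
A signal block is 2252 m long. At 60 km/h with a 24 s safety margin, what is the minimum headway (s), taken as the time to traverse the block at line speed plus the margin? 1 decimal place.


V = 60 / 3.6 = 16.6667 m/s
Block traversal time = 2252 / 16.6667 = 135.12 s
Headway = 135.12 + 24
Headway = 159.1 s

159.1


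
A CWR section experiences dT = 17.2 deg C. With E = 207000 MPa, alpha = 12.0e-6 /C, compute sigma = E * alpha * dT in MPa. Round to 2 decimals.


sigma = E * alpha * dT
sigma = 207000 * 12.0e-6 * 17.2
sigma = 2.484 * 17.2
sigma = 42.72 MPa

42.72


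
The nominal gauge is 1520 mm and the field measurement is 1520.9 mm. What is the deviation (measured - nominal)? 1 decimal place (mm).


Deviation = measured - nominal
Deviation = 1520.9 - 1520
Deviation = 0.9 mm

0.9


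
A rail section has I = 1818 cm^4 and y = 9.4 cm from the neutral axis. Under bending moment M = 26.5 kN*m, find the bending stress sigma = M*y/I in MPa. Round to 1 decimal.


Convert units:
M = 26.5 kN*m = 26500000 N*mm
y = 9.4 cm = 94 mm
I = 1818 cm^4 = 18180000 mm^4
sigma = 26500000 * 94 / 18180000
sigma = 137.0 MPa

137.0


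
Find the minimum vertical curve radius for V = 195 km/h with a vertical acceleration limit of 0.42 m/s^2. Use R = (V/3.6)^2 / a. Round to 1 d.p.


Convert speed: V = 195 / 3.6 = 54.1667 m/s
V^2 = 2934.0278 m^2/s^2
R_v = 2934.0278 / 0.42
R_v = 6985.8 m

6985.8


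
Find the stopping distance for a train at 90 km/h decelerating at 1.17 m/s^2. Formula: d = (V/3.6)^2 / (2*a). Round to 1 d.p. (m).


Convert speed: V = 90 / 3.6 = 25.0 m/s
V^2 = 625.0
d = 625.0 / (2 * 1.17)
d = 625.0 / 2.34
d = 267.1 m

267.1


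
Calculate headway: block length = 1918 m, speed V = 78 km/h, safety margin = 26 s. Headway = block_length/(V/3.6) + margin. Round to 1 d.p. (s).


V = 78 / 3.6 = 21.6667 m/s
Block traversal time = 1918 / 21.6667 = 88.5231 s
Headway = 88.5231 + 26
Headway = 114.5 s

114.5


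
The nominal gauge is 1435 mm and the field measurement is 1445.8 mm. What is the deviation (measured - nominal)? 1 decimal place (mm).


Deviation = measured - nominal
Deviation = 1445.8 - 1435
Deviation = 10.8 mm

10.8


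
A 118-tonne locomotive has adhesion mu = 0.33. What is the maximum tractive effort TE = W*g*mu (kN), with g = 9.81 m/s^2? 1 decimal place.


TE_max = W * g * mu
TE_max = 118 * 9.81 * 0.33
TE_max = 1157.58 * 0.33
TE_max = 382.0 kN

382.0


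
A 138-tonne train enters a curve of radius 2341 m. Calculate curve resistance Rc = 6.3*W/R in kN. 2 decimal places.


Rc = 6.3 * W / R
Rc = 6.3 * 138 / 2341
Rc = 869.4 / 2341
Rc = 0.37 kN

0.37


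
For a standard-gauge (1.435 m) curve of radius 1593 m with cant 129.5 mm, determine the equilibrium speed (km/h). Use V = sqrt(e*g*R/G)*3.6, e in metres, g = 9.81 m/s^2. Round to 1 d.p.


Convert cant: e = 129.5 mm = 0.1295 m
V_ms = sqrt(0.1295 * 9.81 * 1593 / 1.435)
V_ms = sqrt(1410.271244) = 37.5536 m/s
V = 37.5536 * 3.6 = 135.2 km/h

135.2


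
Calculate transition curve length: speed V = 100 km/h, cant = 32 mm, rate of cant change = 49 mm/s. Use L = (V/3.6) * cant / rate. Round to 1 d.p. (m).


Convert speed: V = 100 / 3.6 = 27.7778 m/s
L = 27.7778 * 32 / 49
L = 888.8889 / 49
L = 18.1 m

18.1


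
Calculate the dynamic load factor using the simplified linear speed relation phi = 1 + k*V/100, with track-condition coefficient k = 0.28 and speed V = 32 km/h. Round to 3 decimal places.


phi = 1 + k * V / 100
phi = 1 + 0.28 * 32 / 100
phi = 1 + 0.0896
phi = 1.090

1.090


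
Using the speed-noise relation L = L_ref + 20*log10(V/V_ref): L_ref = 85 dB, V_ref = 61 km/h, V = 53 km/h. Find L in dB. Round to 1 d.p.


V/V_ref = 53 / 61 = 0.868852
log10(0.868852) = -0.061054
20 * -0.061054 = -1.2211
L = 85 + -1.2211 = 83.8 dB

83.8


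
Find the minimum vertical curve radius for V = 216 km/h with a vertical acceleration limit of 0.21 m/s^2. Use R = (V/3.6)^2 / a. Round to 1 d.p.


Convert speed: V = 216 / 3.6 = 60.0 m/s
V^2 = 3600.0 m^2/s^2
R_v = 3600.0 / 0.21
R_v = 17142.9 m

17142.9


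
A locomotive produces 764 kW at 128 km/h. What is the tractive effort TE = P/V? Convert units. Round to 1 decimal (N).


Convert: P = 764 kW = 764000 W
V = 128 / 3.6 = 35.5556 m/s
TE = 764000 / 35.5556
TE = 21487.5 N

21487.5


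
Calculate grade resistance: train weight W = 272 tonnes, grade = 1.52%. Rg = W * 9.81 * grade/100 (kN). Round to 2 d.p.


Rg = W * 9.81 * grade / 100
Rg = 272 * 9.81 * 1.52 / 100
Rg = 2668.32 * 0.0152
Rg = 40.56 kN

40.56


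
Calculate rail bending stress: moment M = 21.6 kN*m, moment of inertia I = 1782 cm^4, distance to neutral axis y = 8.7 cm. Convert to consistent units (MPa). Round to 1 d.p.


Convert units:
M = 21.6 kN*m = 21600000 N*mm
y = 8.7 cm = 87 mm
I = 1782 cm^4 = 17820000 mm^4
sigma = 21600000 * 87 / 17820000
sigma = 105.5 MPa

105.5


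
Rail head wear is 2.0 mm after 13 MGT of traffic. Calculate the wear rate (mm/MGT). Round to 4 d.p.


Wear rate = total wear / cumulative tonnage
Rate = 2.0 / 13
Rate = 0.1538 mm/MGT

0.1538


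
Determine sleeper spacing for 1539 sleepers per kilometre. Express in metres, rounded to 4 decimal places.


Spacing = 1000 m / number of sleepers
Spacing = 1000 / 1539
Spacing = 0.6498 m

0.6498


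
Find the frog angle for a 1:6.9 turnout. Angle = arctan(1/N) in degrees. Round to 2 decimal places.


1/N = 1/6.9 = 0.144928
angle = arctan(0.144928) = 0.143925 rad
angle = 0.143925 * 180/pi = 8.25 degrees

8.25


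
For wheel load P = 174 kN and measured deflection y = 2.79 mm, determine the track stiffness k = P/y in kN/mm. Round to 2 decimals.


Track stiffness k = P / y
k = 174 / 2.79
k = 62.37 kN/mm

62.37


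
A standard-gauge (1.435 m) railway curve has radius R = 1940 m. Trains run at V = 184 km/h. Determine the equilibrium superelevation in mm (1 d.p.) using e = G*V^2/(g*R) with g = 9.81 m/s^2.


Convert speed: V = 184 / 3.6 = 51.1111 m/s
Apply formula: e = 1.435 * 51.1111^2 / (9.81 * 1940)
e = 1.435 * 2612.3457 / 19031.4
e = 0.196975 m = 197.0 mm

197.0


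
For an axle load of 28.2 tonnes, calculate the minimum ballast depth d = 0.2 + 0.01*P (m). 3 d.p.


d = 0.2 + 0.01 * 28.2
d = 0.2 + 0.282
d = 0.482 m

0.482


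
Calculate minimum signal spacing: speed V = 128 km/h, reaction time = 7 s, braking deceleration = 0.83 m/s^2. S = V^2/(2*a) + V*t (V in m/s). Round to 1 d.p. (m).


V = 128 / 3.6 = 35.5556 m/s
Braking distance = 35.5556^2 / (2*0.83) = 761.5648 m
Sighting distance = 35.5556 * 7 = 248.8889 m
S = 761.5648 + 248.8889 = 1010.5 m

1010.5


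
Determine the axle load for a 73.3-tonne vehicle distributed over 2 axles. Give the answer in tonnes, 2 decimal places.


Load per axle = total weight / number of axles
Load = 73.3 / 2
Load = 36.65 tonnes

36.65


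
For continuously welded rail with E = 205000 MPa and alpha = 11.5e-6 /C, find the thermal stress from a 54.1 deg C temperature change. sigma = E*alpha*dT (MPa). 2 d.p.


sigma = E * alpha * dT
sigma = 205000 * 11.5e-6 * 54.1
sigma = 2.3575 * 54.1
sigma = 127.54 MPa

127.54


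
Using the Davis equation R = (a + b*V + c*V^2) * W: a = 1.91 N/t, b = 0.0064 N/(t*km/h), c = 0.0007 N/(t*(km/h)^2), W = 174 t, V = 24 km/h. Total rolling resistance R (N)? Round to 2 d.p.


b*V = 0.0064 * 24 = 0.1536
c*V^2 = 0.0007 * 576 = 0.4032
R_per_t = 1.91 + 0.1536 + 0.4032 = 2.4668 N/t
R_total = 2.4668 * 174 = 429.22 N

429.22


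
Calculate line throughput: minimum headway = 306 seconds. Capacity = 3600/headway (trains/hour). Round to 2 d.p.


Capacity = 3600 / headway
Capacity = 3600 / 306
Capacity = 11.76 trains/hour

11.76


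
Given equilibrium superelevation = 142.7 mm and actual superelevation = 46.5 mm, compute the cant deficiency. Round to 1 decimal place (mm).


Cant deficiency = equilibrium cant - actual cant
CD = 142.7 - 46.5
CD = 96.2 mm

96.2


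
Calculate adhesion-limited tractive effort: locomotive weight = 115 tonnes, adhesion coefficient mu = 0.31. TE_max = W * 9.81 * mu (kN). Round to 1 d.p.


TE_max = W * g * mu
TE_max = 115 * 9.81 * 0.31
TE_max = 1128.15 * 0.31
TE_max = 349.7 kN

349.7


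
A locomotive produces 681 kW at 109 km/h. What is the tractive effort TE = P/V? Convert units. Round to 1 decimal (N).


Convert: P = 681 kW = 681000 W
V = 109 / 3.6 = 30.2778 m/s
TE = 681000 / 30.2778
TE = 22491.7 N

22491.7


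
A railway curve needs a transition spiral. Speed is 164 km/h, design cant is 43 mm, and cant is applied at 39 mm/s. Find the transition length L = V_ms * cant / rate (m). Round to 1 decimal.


Convert speed: V = 164 / 3.6 = 45.5556 m/s
L = 45.5556 * 43 / 39
L = 1958.8889 / 39
L = 50.2 m

50.2


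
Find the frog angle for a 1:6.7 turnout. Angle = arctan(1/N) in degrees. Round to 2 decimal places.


1/N = 1/6.7 = 0.149254
angle = arctan(0.149254) = 0.14816 rad
angle = 0.14816 * 180/pi = 8.49 degrees

8.49


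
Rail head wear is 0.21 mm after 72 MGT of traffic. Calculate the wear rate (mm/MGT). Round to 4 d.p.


Wear rate = total wear / cumulative tonnage
Rate = 0.21 / 72
Rate = 0.0029 mm/MGT

0.0029


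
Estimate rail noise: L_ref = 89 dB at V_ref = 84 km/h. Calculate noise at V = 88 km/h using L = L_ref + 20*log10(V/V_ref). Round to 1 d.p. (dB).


V/V_ref = 88 / 84 = 1.047619
log10(1.047619) = 0.020203
20 * 0.020203 = 0.4041
L = 89 + 0.4041 = 89.4 dB

89.4


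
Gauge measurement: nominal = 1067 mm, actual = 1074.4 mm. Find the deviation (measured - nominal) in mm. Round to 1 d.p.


Deviation = measured - nominal
Deviation = 1074.4 - 1067
Deviation = 7.4 mm

7.4


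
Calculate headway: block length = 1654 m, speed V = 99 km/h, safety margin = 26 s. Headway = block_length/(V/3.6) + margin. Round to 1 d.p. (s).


V = 99 / 3.6 = 27.5 m/s
Block traversal time = 1654 / 27.5 = 60.1455 s
Headway = 60.1455 + 26
Headway = 86.1 s

86.1


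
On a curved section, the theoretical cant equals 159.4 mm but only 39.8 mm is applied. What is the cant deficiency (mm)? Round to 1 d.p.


Cant deficiency = equilibrium cant - actual cant
CD = 159.4 - 39.8
CD = 119.6 mm

119.6


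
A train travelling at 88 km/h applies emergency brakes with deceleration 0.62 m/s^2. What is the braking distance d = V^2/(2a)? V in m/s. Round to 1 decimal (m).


Convert speed: V = 88 / 3.6 = 24.4444 m/s
V^2 = 597.5309
d = 597.5309 / (2 * 0.62)
d = 597.5309 / 1.24
d = 481.9 m

481.9


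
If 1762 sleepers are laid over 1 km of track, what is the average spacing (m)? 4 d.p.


Spacing = 1000 m / number of sleepers
Spacing = 1000 / 1762
Spacing = 0.5675 m

0.5675


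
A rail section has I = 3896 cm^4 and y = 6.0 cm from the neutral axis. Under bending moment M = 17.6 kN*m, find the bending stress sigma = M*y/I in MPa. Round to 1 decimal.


Convert units:
M = 17.6 kN*m = 17600000 N*mm
y = 6.0 cm = 60 mm
I = 3896 cm^4 = 38960000 mm^4
sigma = 17600000 * 60 / 38960000
sigma = 27.1 MPa

27.1


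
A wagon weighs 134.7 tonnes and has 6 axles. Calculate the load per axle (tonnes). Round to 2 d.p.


Load per axle = total weight / number of axles
Load = 134.7 / 6
Load = 22.45 tonnes

22.45


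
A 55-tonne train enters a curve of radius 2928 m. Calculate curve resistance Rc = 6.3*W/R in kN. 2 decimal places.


Rc = 6.3 * W / R
Rc = 6.3 * 55 / 2928
Rc = 346.5 / 2928
Rc = 0.12 kN

0.12


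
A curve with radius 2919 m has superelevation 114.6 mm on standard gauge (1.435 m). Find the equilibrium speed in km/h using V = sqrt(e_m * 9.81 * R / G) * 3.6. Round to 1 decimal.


Convert cant: e = 114.6 mm = 0.1146 m
V_ms = sqrt(0.1146 * 9.81 * 2919 / 1.435)
V_ms = sqrt(2286.840205) = 47.8209 m/s
V = 47.8209 * 3.6 = 172.2 km/h

172.2


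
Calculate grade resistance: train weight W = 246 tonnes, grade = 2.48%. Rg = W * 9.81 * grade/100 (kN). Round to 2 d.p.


Rg = W * 9.81 * grade / 100
Rg = 246 * 9.81 * 2.48 / 100
Rg = 2413.26 * 0.0248
Rg = 59.85 kN

59.85


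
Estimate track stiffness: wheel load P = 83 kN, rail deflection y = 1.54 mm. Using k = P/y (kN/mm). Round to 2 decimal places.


Track stiffness k = P / y
k = 83 / 1.54
k = 53.90 kN/mm

53.90


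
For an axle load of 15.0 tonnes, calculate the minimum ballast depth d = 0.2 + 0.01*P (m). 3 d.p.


d = 0.2 + 0.01 * 15.0
d = 0.2 + 0.15
d = 0.350 m

0.350


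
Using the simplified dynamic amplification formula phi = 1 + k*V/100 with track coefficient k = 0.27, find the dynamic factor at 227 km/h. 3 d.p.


phi = 1 + k * V / 100
phi = 1 + 0.27 * 227 / 100
phi = 1 + 0.6129
phi = 1.613

1.613


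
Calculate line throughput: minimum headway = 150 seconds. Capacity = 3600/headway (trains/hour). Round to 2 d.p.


Capacity = 3600 / headway
Capacity = 3600 / 150
Capacity = 24.00 trains/hour

24.00


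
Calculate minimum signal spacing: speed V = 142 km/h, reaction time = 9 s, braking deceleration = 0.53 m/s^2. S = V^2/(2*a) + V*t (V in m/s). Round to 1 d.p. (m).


V = 142 / 3.6 = 39.4444 m/s
Braking distance = 39.4444^2 / (2*0.53) = 1467.7964 m
Sighting distance = 39.4444 * 9 = 355.0 m
S = 1467.7964 + 355.0 = 1822.8 m

1822.8


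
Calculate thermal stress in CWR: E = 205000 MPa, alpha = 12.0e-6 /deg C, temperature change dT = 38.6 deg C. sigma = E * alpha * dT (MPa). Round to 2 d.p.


sigma = E * alpha * dT
sigma = 205000 * 12.0e-6 * 38.6
sigma = 2.46 * 38.6
sigma = 94.96 MPa

94.96


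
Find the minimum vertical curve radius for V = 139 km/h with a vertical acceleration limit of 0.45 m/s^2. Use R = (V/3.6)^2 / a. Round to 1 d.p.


Convert speed: V = 139 / 3.6 = 38.6111 m/s
V^2 = 1490.8179 m^2/s^2
R_v = 1490.8179 / 0.45
R_v = 3312.9 m

3312.9


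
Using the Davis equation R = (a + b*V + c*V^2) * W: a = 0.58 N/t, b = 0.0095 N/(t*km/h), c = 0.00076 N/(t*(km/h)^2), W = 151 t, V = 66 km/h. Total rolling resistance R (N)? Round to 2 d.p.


b*V = 0.0095 * 66 = 0.627
c*V^2 = 0.00076 * 4356 = 3.31056
R_per_t = 0.58 + 0.627 + 3.31056 = 4.51756 N/t
R_total = 4.51756 * 151 = 682.15 N

682.15


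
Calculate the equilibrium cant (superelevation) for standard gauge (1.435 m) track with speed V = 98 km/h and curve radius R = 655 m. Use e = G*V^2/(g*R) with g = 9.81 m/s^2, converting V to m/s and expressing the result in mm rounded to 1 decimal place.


Convert speed: V = 98 / 3.6 = 27.2222 m/s
Apply formula: e = 1.435 * 27.2222^2 / (9.81 * 655)
e = 1.435 * 741.0494 / 6425.55
e = 0.165496 m = 165.5 mm

165.5


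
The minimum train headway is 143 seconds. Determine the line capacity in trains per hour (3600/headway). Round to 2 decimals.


Capacity = 3600 / headway
Capacity = 3600 / 143
Capacity = 25.17 trains/hour

25.17


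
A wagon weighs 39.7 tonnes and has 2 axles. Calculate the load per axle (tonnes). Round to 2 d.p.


Load per axle = total weight / number of axles
Load = 39.7 / 2
Load = 19.85 tonnes

19.85


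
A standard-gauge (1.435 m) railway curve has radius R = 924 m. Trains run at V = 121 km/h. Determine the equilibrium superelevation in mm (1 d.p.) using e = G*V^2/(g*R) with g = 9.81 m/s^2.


Convert speed: V = 121 / 3.6 = 33.6111 m/s
Apply formula: e = 1.435 * 33.6111^2 / (9.81 * 924)
e = 1.435 * 1129.7068 / 9064.44
e = 0.178845 m = 178.8 mm

178.8


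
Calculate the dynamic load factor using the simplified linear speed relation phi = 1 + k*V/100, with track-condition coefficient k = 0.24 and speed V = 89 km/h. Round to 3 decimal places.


phi = 1 + k * V / 100
phi = 1 + 0.24 * 89 / 100
phi = 1 + 0.2136
phi = 1.214

1.214


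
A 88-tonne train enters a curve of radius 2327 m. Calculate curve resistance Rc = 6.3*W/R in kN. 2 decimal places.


Rc = 6.3 * W / R
Rc = 6.3 * 88 / 2327
Rc = 554.4 / 2327
Rc = 0.24 kN

0.24


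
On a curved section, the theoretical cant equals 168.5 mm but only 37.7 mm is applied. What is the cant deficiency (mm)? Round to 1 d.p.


Cant deficiency = equilibrium cant - actual cant
CD = 168.5 - 37.7
CD = 130.8 mm

130.8


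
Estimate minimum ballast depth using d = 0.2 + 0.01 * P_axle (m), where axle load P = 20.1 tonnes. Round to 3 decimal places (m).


d = 0.2 + 0.01 * 20.1
d = 0.2 + 0.201
d = 0.401 m

0.401


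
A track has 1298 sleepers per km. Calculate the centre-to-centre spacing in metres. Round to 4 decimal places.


Spacing = 1000 m / number of sleepers
Spacing = 1000 / 1298
Spacing = 0.7704 m

0.7704


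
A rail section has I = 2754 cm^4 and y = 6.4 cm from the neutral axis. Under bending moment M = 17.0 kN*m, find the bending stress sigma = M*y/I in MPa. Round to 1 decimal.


Convert units:
M = 17.0 kN*m = 17000000 N*mm
y = 6.4 cm = 64 mm
I = 2754 cm^4 = 27540000 mm^4
sigma = 17000000 * 64 / 27540000
sigma = 39.5 MPa

39.5


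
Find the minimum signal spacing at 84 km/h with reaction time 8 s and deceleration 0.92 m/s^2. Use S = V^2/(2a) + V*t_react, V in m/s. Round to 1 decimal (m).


V = 84 / 3.6 = 23.3333 m/s
Braking distance = 23.3333^2 / (2*0.92) = 295.8937 m
Sighting distance = 23.3333 * 8 = 186.6667 m
S = 295.8937 + 186.6667 = 482.6 m

482.6


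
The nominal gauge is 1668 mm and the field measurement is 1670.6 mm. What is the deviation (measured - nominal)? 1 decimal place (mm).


Deviation = measured - nominal
Deviation = 1670.6 - 1668
Deviation = 2.6 mm

2.6


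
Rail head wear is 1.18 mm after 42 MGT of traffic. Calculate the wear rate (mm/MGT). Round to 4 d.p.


Wear rate = total wear / cumulative tonnage
Rate = 1.18 / 42
Rate = 0.0281 mm/MGT

0.0281


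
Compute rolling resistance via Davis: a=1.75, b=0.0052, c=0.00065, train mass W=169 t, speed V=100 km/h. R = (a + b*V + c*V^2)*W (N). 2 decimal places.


b*V = 0.0052 * 100 = 0.52
c*V^2 = 0.00065 * 10000 = 6.5
R_per_t = 1.75 + 0.52 + 6.5 = 8.77 N/t
R_total = 8.77 * 169 = 1482.13 N

1482.13


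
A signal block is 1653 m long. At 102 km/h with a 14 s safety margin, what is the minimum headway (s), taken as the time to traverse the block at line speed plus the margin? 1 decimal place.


V = 102 / 3.6 = 28.3333 m/s
Block traversal time = 1653 / 28.3333 = 58.3412 s
Headway = 58.3412 + 14
Headway = 72.3 s

72.3


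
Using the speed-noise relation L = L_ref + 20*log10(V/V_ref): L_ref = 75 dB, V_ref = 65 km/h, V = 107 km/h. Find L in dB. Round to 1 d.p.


V/V_ref = 107 / 65 = 1.646154
log10(1.646154) = 0.21647
20 * 0.21647 = 4.3294
L = 75 + 4.3294 = 79.3 dB

79.3


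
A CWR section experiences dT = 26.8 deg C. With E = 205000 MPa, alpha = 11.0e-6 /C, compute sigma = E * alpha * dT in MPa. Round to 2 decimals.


sigma = E * alpha * dT
sigma = 205000 * 11.0e-6 * 26.8
sigma = 2.255 * 26.8
sigma = 60.43 MPa

60.43


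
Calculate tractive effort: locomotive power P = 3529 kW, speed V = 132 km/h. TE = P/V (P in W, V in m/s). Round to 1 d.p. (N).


Convert: P = 3529 kW = 3529000 W
V = 132 / 3.6 = 36.6667 m/s
TE = 3529000 / 36.6667
TE = 96245.5 N

96245.5


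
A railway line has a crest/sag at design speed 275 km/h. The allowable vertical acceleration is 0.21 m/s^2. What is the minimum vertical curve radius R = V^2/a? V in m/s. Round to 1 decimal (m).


Convert speed: V = 275 / 3.6 = 76.3889 m/s
V^2 = 5835.2623 m^2/s^2
R_v = 5835.2623 / 0.21
R_v = 27787.0 m

27787.0


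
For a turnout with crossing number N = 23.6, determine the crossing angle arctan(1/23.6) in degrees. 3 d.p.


1/N = 1/23.6 = 0.042373
angle = arctan(0.042373) = 0.042348 rad
angle = 0.042348 * 180/pi = 2.426 degrees

2.426


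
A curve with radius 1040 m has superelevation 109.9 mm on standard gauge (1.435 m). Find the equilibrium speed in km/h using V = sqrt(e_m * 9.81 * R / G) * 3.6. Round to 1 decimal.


Convert cant: e = 109.9 mm = 0.1099 m
V_ms = sqrt(0.1099 * 9.81 * 1040 / 1.435)
V_ms = sqrt(781.354537) = 27.9527 m/s
V = 27.9527 * 3.6 = 100.6 km/h

100.6
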